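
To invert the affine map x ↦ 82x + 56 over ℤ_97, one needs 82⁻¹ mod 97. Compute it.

84

Run Euclid on (97, 82):
97 = 1*82 + 15
82 = 5*15 + 7
15 = 2*7 + 1
7 = 7*1 + 0
The gcd is 1. Working backward:
1 = 15 − 2·7
1 = −2·82 + 11·15
1 = 11·97 − 13·82
So 82·(-13) ≡ 1 (mod 97), and -13 ≡ 84 (mod 97).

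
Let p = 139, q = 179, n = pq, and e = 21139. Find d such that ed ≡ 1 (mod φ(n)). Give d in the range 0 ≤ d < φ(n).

11719

φ(n) = (p−1)(q−1) = 138·178 = 24564.
Need d with 21139·d ≡ 1 (mod 24564). Apply the extended Euclidean algorithm:
24564 = 1*21139 + 3425
21139 = 6*3425 + 589
3425 = 5*589 + 480
589 = 1*480 + 109
480 = 4*109 + 44
109 = 2*44 + 21
44 = 2*21 + 2
21 = 10*2 + 1
2 = 2*1 + 0
Back-substitute:
1 = 21 − 10·2
1 = −10·44 + 21·21
1 = 21·109 − 52·44
1 = −52·480 + 229·109
1 = 229·589 − 281·480
1 = −281·3425 + 1634·589
1 = 1634·21139 − 10085·3425
1 = −10085·24564 + 11719·21139
So 21139·11719 ≡ 1 (mod 24564), hence d = 11719.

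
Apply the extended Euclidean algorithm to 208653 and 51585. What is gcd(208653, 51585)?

Euclidean algorithm:
208653 = 4*51585 + 2313
51585 = 22*2313 + 699
2313 = 3*699 + 216
699 = 3*216 + 51
216 = 4*51 + 12
51 = 4*12 + 3
12 = 4*3 + 0
gcd(208653, 51585) = 3.
Back-substituting:
3 = 51 − 4·12
3 = −4·216 + 17·51
3 = 17·699 − 55·216
3 = −55·2313 + 182·699
3 = 182·51585 − 4059·2313
3 = −4059·208653 + 16418·51585
So 3 = (-4059)·208653 + (16418)·51585.

3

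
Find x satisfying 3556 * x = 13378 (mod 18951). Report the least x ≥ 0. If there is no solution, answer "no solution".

14233

First find gcd(3556, 18951):
18951 = 5·3556 + 1171
3556 = 3·1171 + 43
1171 = 27·43 + 10
43 = 4·10 + 3
10 = 3·3 + 1
3 = 3·1 + 0
gcd = 1, so a unique solution mod 18951 exists.
Back-substitute for the Bézout coefficients:
1 = 10 − 3·3
1 = −3·43 + 13·10
1 = 13·1171 − 354·43
1 = −354·3556 + 1075·1171
1 = 1075·18951 − 5729·3556
So 3556·(-5729) ≡ 1 (mod 18951), giving 3556⁻¹ ≡ 13222.
x ≡ 3556⁻¹·13378 ≡ 13222·13378 ≡ 14233 (mod 18951).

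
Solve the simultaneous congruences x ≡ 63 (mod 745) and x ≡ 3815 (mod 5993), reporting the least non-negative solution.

Write x = 63 + 745·k. Then 745·k ≡ 3815 − 63 ≡ 3752 (mod 5993).
Need 745⁻¹ mod 5993. Extended Euclid on (5993, 745):
5993 = 8*745 + 33
745 = 22*33 + 19
33 = 1*19 + 14
19 = 1*14 + 5
14 = 2*5 + 4
5 = 1*4 + 1
4 = 4*1 + 0
Back-substitute:
1 = 5 − 4
1 = −14 + 3·5
1 = 3·19 − 4·14
1 = −4·33 + 7·19
1 = 7·745 − 158·33
1 = −158·5993 + 1271·745
745⁻¹ ≡ 1271 (mod 5993), so k ≡ 1271·3752 ≡ 4357 (mod 5993).
x = 63 + 745·4357 = 3246028.

3246028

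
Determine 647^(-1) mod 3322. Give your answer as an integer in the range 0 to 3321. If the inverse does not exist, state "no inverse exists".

2711

Run Euclid on (3322, 647):
3322 = 5·647 + 87
647 = 7·87 + 38
87 = 2·38 + 11
38 = 3·11 + 5
11 = 2·5 + 1
5 = 5·1 + 0
gcd = 1, so the inverse exists. Back-substitute:
1 = 11 − 2·5
1 = −2·38 + 7·11
1 = 7·87 − 16·38
1 = −16·647 + 119·87
1 = 119·3322 − 611·647
So 647·(-611) ≡ 1 (mod 3322), and -611 ≡ 2711 (mod 3322).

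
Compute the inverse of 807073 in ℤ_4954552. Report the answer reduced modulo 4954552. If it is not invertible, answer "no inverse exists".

1226905

Apply the Euclidean algorithm to 4954552 and 807073:
4954552 = 6*807073 + 112114
807073 = 7*112114 + 22275
112114 = 5*22275 + 739
22275 = 30*739 + 105
739 = 7*105 + 4
105 = 26*4 + 1
4 = 4*1 + 0
Since gcd(807073, 4954552) = 1, back-substitute to write 1 as a combination:
1 = 105 − 26·4
1 = −26·739 + 183·105
1 = 183·22275 − 5516·739
1 = −5516·112114 + 27763·22275
1 = 27763·807073 − 199857·112114
1 = −199857·4954552 + 1226905·807073
So 807073·1226905 ≡ 1 (mod 4954552).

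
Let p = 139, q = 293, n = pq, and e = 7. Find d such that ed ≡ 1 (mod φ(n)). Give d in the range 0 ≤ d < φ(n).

28783

φ(n) = (p−1)(q−1) = 138·292 = 40296.
Need d with 7·d ≡ 1 (mod 40296). Apply the extended Euclidean algorithm:
40296 = 5756·7 + 4
7 = 1·4 + 3
4 = 1·3 + 1
3 = 3·1 + 0
Back-substitute:
1 = 4 − 3
1 = −7 + 2·4
1 = 2·40296 − 11513·7
So 7·(-11513) ≡ 1 (mod 40296), hence d ≡ -11513 ≡ 28783 (mod 40296).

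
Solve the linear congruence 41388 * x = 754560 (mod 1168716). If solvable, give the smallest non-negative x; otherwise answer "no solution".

69625

First find gcd(41388, 1168716):
1168716 = 28*41388 + 9852
41388 = 4*9852 + 1980
9852 = 4*1980 + 1932
1980 = 1*1932 + 48
1932 = 40*48 + 12
48 = 4*12 + 0
gcd = 12 and 12 | 754560, so solutions exist. Divide through by 12: 3449x ≡ 62880 (mod 97393).
Now find 3449⁻¹ mod 97393:
97393 = 28*3449 + 821
3449 = 4*821 + 165
821 = 4*165 + 161
165 = 1*161 + 4
161 = 40*4 + 1
4 = 4*1 + 0
Back-substitute:
1 = 161 − 40·4
1 = −40·165 + 41·161
1 = 41·821 − 204·165
1 = −204·3449 + 857·821
1 = 857·97393 − 24200·3449
So 3449·(-24200) ≡ 1 (mod 97393), i.e. 3449⁻¹ ≡ 73193.
Then x ≡ 73193·62880 ≡ 69625 (mod 97393); the smallest non-negative solution is x = 69625.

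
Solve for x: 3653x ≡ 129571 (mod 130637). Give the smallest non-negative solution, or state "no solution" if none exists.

First find gcd(3653, 130637):
130637 = 35*3653 + 2782
3653 = 1*2782 + 871
2782 = 3*871 + 169
871 = 5*169 + 26
169 = 6*26 + 13
26 = 2*13 + 0
gcd = 13 and 13 | 129571, so solutions exist. Divide through by 13: 281x ≡ 9967 (mod 10049).
Now find 281⁻¹ mod 10049:
10049 = 35·281 + 214
281 = 1·214 + 67
214 = 3·67 + 13
67 = 5·13 + 2
13 = 6·2 + 1
2 = 2·1 + 0
Back-substitute:
1 = 13 − 6·2
1 = −6·67 + 31·13
1 = 31·214 − 99·67
1 = −99·281 + 130·214
1 = 130·10049 − 4649·281
So 281·(-4649) ≡ 1 (mod 10049), i.e. 281⁻¹ ≡ 5400.
Then x ≡ 5400·9967 ≡ 9405 (mod 10049); the smallest non-negative solution is x = 9405.

9405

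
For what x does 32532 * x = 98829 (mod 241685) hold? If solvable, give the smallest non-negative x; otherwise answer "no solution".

First find gcd(32532, 241685):
241685 = 7*32532 + 13961
32532 = 2*13961 + 4610
13961 = 3*4610 + 131
4610 = 35*131 + 25
131 = 5*25 + 6
25 = 4*6 + 1
6 = 6*1 + 0
gcd = 1, so a unique solution mod 241685 exists.
Back-substitute for the Bézout coefficients:
1 = 25 − 4·6
1 = −4·131 + 21·25
1 = 21·4610 − 739·131
1 = −739·13961 + 2238·4610
1 = 2238·32532 − 5215·13961
1 = −5215·241685 + 38743·32532
So 32532·(38743) ≡ 1 (mod 241685), giving 32532⁻¹ ≡ 38743.
x ≡ 32532⁻¹·98829 ≡ 38743·98829 ≡ 158177 (mod 241685).

158177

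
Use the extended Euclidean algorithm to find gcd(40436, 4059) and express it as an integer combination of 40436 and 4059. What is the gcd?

Apply Euclid's algorithm to 40436 and 4059:
40436 = 9·4059 + 3905
4059 = 1·3905 + 154
3905 = 25·154 + 55
154 = 2·55 + 44
55 = 1·44 + 11
44 = 4·11 + 0
gcd(40436, 4059) = 11.
Back-substituting:
11 = 55 − 44
11 = −154 + 3·55
11 = 3·3905 − 76·154
11 = −76·4059 + 79·3905
11 = 79·40436 − 787·4059
So 11 = (79)·40436 + (-787)·4059.

11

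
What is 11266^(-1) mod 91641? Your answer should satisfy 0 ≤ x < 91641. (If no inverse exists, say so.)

43852

Run Euclid on (91641, 11266):
91641 = 8*11266 + 1513
11266 = 7*1513 + 675
1513 = 2*675 + 163
675 = 4*163 + 23
163 = 7*23 + 2
23 = 11*2 + 1
2 = 2*1 + 0
gcd = 1, so the inverse exists. Back-substitute:
1 = 23 − 11·2
1 = −11·163 + 78·23
1 = 78·675 − 323·163
1 = −323·1513 + 724·675
1 = 724·11266 − 5391·1513
1 = −5391·91641 + 43852·11266
So 11266·43852 ≡ 1 (mod 91641).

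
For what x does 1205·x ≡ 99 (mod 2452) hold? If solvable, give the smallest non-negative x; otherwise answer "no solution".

871

First find gcd(1205, 2452):
2452 = 2*1205 + 42
1205 = 28*42 + 29
42 = 1*29 + 13
29 = 2*13 + 3
13 = 4*3 + 1
3 = 3*1 + 0
gcd = 1, so a unique solution mod 2452 exists.
Back-substitute for the Bézout coefficients:
1 = 13 − 4·3
1 = −4·29 + 9·13
1 = 9·42 − 13·29
1 = −13·1205 + 373·42
1 = 373·2452 − 759·1205
So 1205·(-759) ≡ 1 (mod 2452), giving 1205⁻¹ ≡ 1693.
x ≡ 1205⁻¹·99 ≡ 1693·99 ≡ 871 (mod 2452).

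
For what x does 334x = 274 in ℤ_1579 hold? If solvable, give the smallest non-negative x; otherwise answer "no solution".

1542

First find gcd(334, 1579):
1579 = 4*334 + 243
334 = 1*243 + 91
243 = 2*91 + 61
91 = 1*61 + 30
61 = 2*30 + 1
30 = 30*1 + 0
gcd = 1, so a unique solution mod 1579 exists.
Back-substitute for the Bézout coefficients:
1 = 61 − 2·30
1 = −2·91 + 3·61
1 = 3·243 − 8·91
1 = −8·334 + 11·243
1 = 11·1579 − 52·334
So 334·(-52) ≡ 1 (mod 1579), giving 334⁻¹ ≡ 1527.
x ≡ 334⁻¹·274 ≡ 1527·274 ≡ 1542 (mod 1579).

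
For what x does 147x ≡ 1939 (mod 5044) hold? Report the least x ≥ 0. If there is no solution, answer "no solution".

4817

First find gcd(147, 5044):
5044 = 34×147 + 46
147 = 3×46 + 9
46 = 5×9 + 1
9 = 9×1 + 0
gcd = 1, so a unique solution mod 5044 exists.
Back-substitute for the Bézout coefficients:
1 = 46 − 5·9
1 = −5·147 + 16·46
1 = 16·5044 − 549·147
So 147·(-549) ≡ 1 (mod 5044), giving 147⁻¹ ≡ 4495.
x ≡ 147⁻¹·1939 ≡ 4495·1939 ≡ 4817 (mod 5044).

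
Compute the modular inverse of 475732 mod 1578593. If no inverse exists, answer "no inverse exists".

1322395

Extended Euclidean algorithm:
1578593 = 3·475732 + 151397
475732 = 3·151397 + 21541
151397 = 7·21541 + 610
21541 = 35·610 + 191
610 = 3·191 + 37
191 = 5·37 + 6
37 = 6·6 + 1
6 = 6·1 + 0
gcd = 1, so the inverse exists. Back-substitute:
1 = 37 − 6·6
1 = −6·191 + 31·37
1 = 31·610 − 99·191
1 = −99·21541 + 3496·610
1 = 3496·151397 − 24571·21541
1 = −24571·475732 + 77209·151397
1 = 77209·1578593 − 256198·475732
So 475732·(-256198) ≡ 1 (mod 1578593), and -256198 ≡ 1322395 (mod 1578593).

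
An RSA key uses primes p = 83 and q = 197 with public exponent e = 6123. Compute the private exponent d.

φ(n) = (p−1)(q−1) = 82·196 = 16072.
Need d with 6123·d ≡ 1 (mod 16072). Apply the extended Euclidean algorithm:
16072 = 2*6123 + 3826
6123 = 1*3826 + 2297
3826 = 1*2297 + 1529
2297 = 1*1529 + 768
1529 = 1*768 + 761
768 = 1*761 + 7
761 = 108*7 + 5
7 = 1*5 + 2
5 = 2*2 + 1
2 = 2*1 + 0
Back-substitute:
1 = 5 − 2·2
1 = −2·7 + 3·5
1 = 3·761 − 326·7
1 = −326·768 + 329·761
1 = 329·1529 − 655·768
1 = −655·2297 + 984·1529
1 = 984·3826 − 1639·2297
1 = −1639·6123 + 2623·3826
1 = 2623·16072 − 6885·6123
So 6123·(-6885) ≡ 1 (mod 16072), hence d ≡ -6885 ≡ 9187 (mod 16072).

9187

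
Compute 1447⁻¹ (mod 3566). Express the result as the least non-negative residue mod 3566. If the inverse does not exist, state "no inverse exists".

Apply the Euclidean algorithm to 3566 and 1447:
3566 = 2·1447 + 672
1447 = 2·672 + 103
672 = 6·103 + 54
103 = 1·54 + 49
54 = 1·49 + 5
49 = 9·5 + 4
5 = 1·4 + 1
4 = 4·1 + 0
gcd = 1, so the inverse exists. Back-substitute:
1 = 5 − 4
1 = −49 + 10·5
1 = 10·54 − 11·49
1 = −11·103 + 21·54
1 = 21·672 − 137·103
1 = −137·1447 + 295·672
1 = 295·3566 − 727·1447
So 1447·(-727) ≡ 1 (mod 3566), and -727 ≡ 2839 (mod 3566).

2839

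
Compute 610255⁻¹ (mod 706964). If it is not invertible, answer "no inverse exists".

gcd(706964, 610255) by repeated division:
706964 = 1·610255 + 96709
610255 = 6·96709 + 30001
96709 = 3·30001 + 6706
30001 = 4·6706 + 3177
6706 = 2·3177 + 352
3177 = 9·352 + 9
352 = 39·9 + 1
9 = 9·1 + 0
The gcd is 1. Working backward:
1 = 352 − 39·9
1 = −39·3177 + 352·352
1 = 352·6706 − 743·3177
1 = −743·30001 + 3324·6706
1 = 3324·96709 − 10715·30001
1 = −10715·610255 + 67614·96709
1 = 67614·706964 − 78329·610255
Thus 610255·(-78329) ≡ 1 (mod 706964); reducing, -78329 mod 706964 = 628635.

628635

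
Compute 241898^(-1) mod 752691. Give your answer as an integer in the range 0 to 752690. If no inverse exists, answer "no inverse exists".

Run Euclid on (752691, 241898):
752691 = 3·241898 + 26997
241898 = 8·26997 + 25922
26997 = 1·25922 + 1075
25922 = 24·1075 + 122
1075 = 8·122 + 99
122 = 1·99 + 23
99 = 4·23 + 7
23 = 3·7 + 2
7 = 3·2 + 1
2 = 2·1 + 0
gcd = 1, so the inverse exists. Back-substitute:
1 = 7 − 3·2
1 = −3·23 + 10·7
1 = 10·99 − 43·23
1 = −43·122 + 53·99
1 = 53·1075 − 467·122
1 = −467·25922 + 11261·1075
1 = 11261·26997 − 11728·25922
1 = −11728·241898 + 105085·26997
1 = 105085·752691 − 326983·241898
Hence 241898⁻¹ ≡ -326983 ≡ 425708 (mod 752691).

425708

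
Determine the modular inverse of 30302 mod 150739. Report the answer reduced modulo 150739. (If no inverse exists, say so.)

115156

Run Euclid on (150739, 30302):
150739 = 4·30302 + 29531
30302 = 1·29531 + 771
29531 = 38·771 + 233
771 = 3·233 + 72
233 = 3·72 + 17
72 = 4·17 + 4
17 = 4·4 + 1
4 = 4·1 + 0
Since gcd(30302, 150739) = 1, back-substitute to write 1 as a combination:
1 = 17 − 4·4
1 = −4·72 + 17·17
1 = 17·233 − 55·72
1 = −55·771 + 182·233
1 = 182·29531 − 6971·771
1 = −6971·30302 + 7153·29531
1 = 7153·150739 − 35583·30302
Hence 30302⁻¹ ≡ -35583 ≡ 115156 (mod 150739).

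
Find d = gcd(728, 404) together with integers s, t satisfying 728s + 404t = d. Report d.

4

Euclidean algorithm:
728 = 1*404 + 324
404 = 1*324 + 80
324 = 4*80 + 4
80 = 20*4 + 0
gcd(728, 404) = 4.
Express as a combination:
4 = 324 − 4·80
4 = −4·404 + 5·324
4 = 5·728 − 9·404
So 4 = (5)·728 + (-9)·404.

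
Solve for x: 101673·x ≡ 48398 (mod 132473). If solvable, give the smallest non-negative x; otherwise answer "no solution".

gcd(101673, 132473):
132473 = 1×101673 + 30800
101673 = 3×30800 + 9273
30800 = 3×9273 + 2981
9273 = 3×2981 + 330
2981 = 9×330 + 11
330 = 30×11 + 0
gcd = 11, but 11 ∤ 48398, so the congruence has no solution.

no solution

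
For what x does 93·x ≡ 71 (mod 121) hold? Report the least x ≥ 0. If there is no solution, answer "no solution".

First find gcd(93, 121):
121 = 1·93 + 28
93 = 3·28 + 9
28 = 3·9 + 1
9 = 9·1 + 0
gcd = 1, so a unique solution mod 121 exists.
Back-substitute for the Bézout coefficients:
1 = 28 − 3·9
1 = −3·93 + 10·28
1 = 10·121 − 13·93
So 93·(-13) ≡ 1 (mod 121), giving 93⁻¹ ≡ 108.
x ≡ 93⁻¹·71 ≡ 108·71 ≡ 45 (mod 121).

45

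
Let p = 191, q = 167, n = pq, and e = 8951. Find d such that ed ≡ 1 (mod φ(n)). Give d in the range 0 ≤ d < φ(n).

φ(n) = (p−1)(q−1) = 190·166 = 31540.
Need d with 8951·d ≡ 1 (mod 31540). Apply the extended Euclidean algorithm:
31540 = 3×8951 + 4687
8951 = 1×4687 + 4264
4687 = 1×4264 + 423
4264 = 10×423 + 34
423 = 12×34 + 15
34 = 2×15 + 4
15 = 3×4 + 3
4 = 1×3 + 1
3 = 3×1 + 0
Back-substitute:
1 = 4 − 3
1 = −15 + 4·4
1 = 4·34 − 9·15
1 = −9·423 + 112·34
1 = 112·4264 − 1129·423
1 = −1129·4687 + 1241·4264
1 = 1241·8951 − 2370·4687
1 = −2370·31540 + 8351·8951
So 8951·8351 ≡ 1 (mod 31540), hence d = 8351.

8351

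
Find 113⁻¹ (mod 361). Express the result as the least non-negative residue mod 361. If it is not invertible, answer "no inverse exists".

gcd(361, 113) by repeated division:
361 = 3×113 + 22
113 = 5×22 + 3
22 = 7×3 + 1
3 = 3×1 + 0
The gcd is 1. Working backward:
1 = 22 − 7·3
1 = −7·113 + 36·22
1 = 36·361 − 115·113
Hence 113⁻¹ ≡ -115 ≡ 246 (mod 361).

246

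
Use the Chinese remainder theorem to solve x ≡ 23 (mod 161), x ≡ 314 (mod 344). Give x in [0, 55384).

13386

Write x = 23 + 161·k. Then 161·k ≡ 314 − 23 ≡ 291 (mod 344).
Need 161⁻¹ mod 344. Extended Euclid on (344, 161):
344 = 2*161 + 22
161 = 7*22 + 7
22 = 3*7 + 1
7 = 7*1 + 0
Back-substitute:
1 = 22 − 3·7
1 = −3·161 + 22·22
1 = 22·344 − 47·161
161⁻¹ ≡ 297 (mod 344), so k ≡ 297·291 ≡ 83 (mod 344).
x = 23 + 161·83 = 13386.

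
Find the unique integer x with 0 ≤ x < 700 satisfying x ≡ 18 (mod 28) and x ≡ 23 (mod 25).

Write x = 18 + 28·k. Then 28·k ≡ 23 − 18 ≡ 5 (mod 25).
Need 28⁻¹ mod 25. Extended Euclid on (25, 3):
25 = 8·3 + 1
3 = 3·1 + 0
Back-substitute:
1 = 25 − 8·3
28⁻¹ ≡ 17 (mod 25), so k ≡ 17·5 ≡ 10 (mod 25).
x = 18 + 28·10 = 298.

298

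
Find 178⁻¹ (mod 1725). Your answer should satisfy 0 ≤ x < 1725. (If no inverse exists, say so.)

Run Euclid on (1725, 178):
1725 = 9×178 + 123
178 = 1×123 + 55
123 = 2×55 + 13
55 = 4×13 + 3
13 = 4×3 + 1
3 = 3×1 + 0
The gcd is 1. Working backward:
1 = 13 − 4·3
1 = −4·55 + 17·13
1 = 17·123 − 38·55
1 = −38·178 + 55·123
1 = 55·1725 − 533·178
Thus 178·(-533) ≡ 1 (mod 1725); reducing, -533 mod 1725 = 1192.

1192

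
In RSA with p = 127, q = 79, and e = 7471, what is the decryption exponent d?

7543

φ(n) = (p−1)(q−1) = 126·78 = 9828.
Need d with 7471·d ≡ 1 (mod 9828). Apply the extended Euclidean algorithm:
9828 = 1·7471 + 2357
7471 = 3·2357 + 400
2357 = 5·400 + 357
400 = 1·357 + 43
357 = 8·43 + 13
43 = 3·13 + 4
13 = 3·4 + 1
4 = 4·1 + 0
Back-substitute:
1 = 13 − 3·4
1 = −3·43 + 10·13
1 = 10·357 − 83·43
1 = −83·400 + 93·357
1 = 93·2357 − 548·400
1 = −548·7471 + 1737·2357
1 = 1737·9828 − 2285·7471
So 7471·(-2285) ≡ 1 (mod 9828), hence d ≡ -2285 ≡ 7543 (mod 9828).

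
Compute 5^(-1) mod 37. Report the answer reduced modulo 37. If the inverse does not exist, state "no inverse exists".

15

gcd(37, 5) by repeated division:
37 = 7*5 + 2
5 = 2*2 + 1
2 = 2*1 + 0
gcd = 1, so the inverse exists. Back-substitute:
1 = 5 − 2·2
1 = −2·37 + 15·5
So 5·15 ≡ 1 (mod 37).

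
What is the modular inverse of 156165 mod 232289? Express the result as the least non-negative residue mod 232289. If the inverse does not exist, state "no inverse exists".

Extended Euclidean algorithm:
232289 = 1×156165 + 76124
156165 = 2×76124 + 3917
76124 = 19×3917 + 1701
3917 = 2×1701 + 515
1701 = 3×515 + 156
515 = 3×156 + 47
156 = 3×47 + 15
47 = 3×15 + 2
15 = 7×2 + 1
2 = 2×1 + 0
Since gcd(156165, 232289) = 1, back-substitute to write 1 as a combination:
1 = 15 − 7·2
1 = −7·47 + 22·15
1 = 22·156 − 73·47
1 = −73·515 + 241·156
1 = 241·1701 − 796·515
1 = −796·3917 + 1833·1701
1 = 1833·76124 − 35623·3917
1 = −35623·156165 + 73079·76124
1 = 73079·232289 − 108702·156165
Hence 156165⁻¹ ≡ -108702 ≡ 123587 (mod 232289).

123587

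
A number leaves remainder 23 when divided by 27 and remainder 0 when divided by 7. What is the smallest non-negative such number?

Write x = 23 + 27·k. Then 27·k ≡ 0 − 23 ≡ 5 (mod 7).
Need 27⁻¹ mod 7. Extended Euclid on (7, 6):
7 = 1·6 + 1
6 = 6·1 + 0
Back-substitute:
1 = 7 − 6
27⁻¹ ≡ 6 (mod 7), so k ≡ 6·5 ≡ 2 (mod 7).
x = 23 + 27·2 = 77.

77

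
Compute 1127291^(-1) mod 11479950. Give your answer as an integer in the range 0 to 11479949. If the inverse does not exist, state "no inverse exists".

Apply the Euclidean algorithm to 11479950 and 1127291:
11479950 = 10·1127291 + 207040
1127291 = 5·207040 + 92091
207040 = 2·92091 + 22858
92091 = 4·22858 + 659
22858 = 34·659 + 452
659 = 1·452 + 207
452 = 2·207 + 38
207 = 5·38 + 17
38 = 2·17 + 4
17 = 4·4 + 1
4 = 4·1 + 0
Since gcd(1127291, 11479950) = 1, back-substitute to write 1 as a combination:
1 = 17 − 4·4
1 = −4·38 + 9·17
1 = 9·207 − 49·38
1 = −49·452 + 107·207
1 = 107·659 − 156·452
1 = −156·22858 + 5411·659
1 = 5411·92091 − 21800·22858
1 = −21800·207040 + 49011·92091
1 = 49011·1127291 − 266855·207040
1 = −266855·11479950 + 2717561·1127291
So 1127291·2717561 ≡ 1 (mod 11479950).

2717561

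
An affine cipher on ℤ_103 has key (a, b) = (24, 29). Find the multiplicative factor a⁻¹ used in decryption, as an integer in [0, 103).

73

Run Euclid on (103, 24):
103 = 4*24 + 7
24 = 3*7 + 3
7 = 2*3 + 1
3 = 3*1 + 0
The gcd is 1. Working backward:
1 = 7 − 2·3
1 = −2·24 + 7·7
1 = 7·103 − 30·24
So 24·(-30) ≡ 1 (mod 103), and -30 ≡ 73 (mod 103).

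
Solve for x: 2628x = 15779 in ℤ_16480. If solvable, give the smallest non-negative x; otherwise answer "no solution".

no solution

gcd(2628, 16480):
16480 = 6·2628 + 712
2628 = 3·712 + 492
712 = 1·492 + 220
492 = 2·220 + 52
220 = 4·52 + 12
52 = 4·12 + 4
12 = 3·4 + 0
gcd = 4, but 4 ∤ 15779, so the congruence has no solution.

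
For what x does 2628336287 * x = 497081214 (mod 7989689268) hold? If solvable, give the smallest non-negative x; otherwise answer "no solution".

First find gcd(2628336287, 7989689268):
7989689268 = 3*2628336287 + 104680407
2628336287 = 25*104680407 + 11326112
104680407 = 9*11326112 + 2745399
11326112 = 4*2745399 + 344516
2745399 = 7*344516 + 333787
344516 = 1*333787 + 10729
333787 = 31*10729 + 1188
10729 = 9*1188 + 37
1188 = 32*37 + 4
37 = 9*4 + 1
4 = 4*1 + 0
gcd = 1, so a unique solution mod 7989689268 exists.
Back-substitute for the Bézout coefficients:
1 = 37 − 9·4
1 = −9·1188 + 289·37
1 = 289·10729 − 2610·1188
1 = −2610·333787 + 81199·10729
1 = 81199·344516 − 83809·333787
1 = −83809·2745399 + 667862·344516
1 = 667862·11326112 − 2755257·2745399
1 = −2755257·104680407 + 25465175·11326112
1 = 25465175·2628336287 − 639384632·104680407
1 = −639384632·7989689268 + 1943619071·2628336287
So 2628336287·(1943619071) ≡ 1 (mod 7989689268), giving 2628336287⁻¹ ≡ 1943619071.
x ≡ 2628336287⁻¹·497081214 ≡ 1943619071·497081214 ≡ 3145766706 (mod 7989689268).

3145766706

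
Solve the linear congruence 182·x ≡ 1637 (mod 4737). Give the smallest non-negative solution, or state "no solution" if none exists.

First find gcd(182, 4737):
4737 = 26*182 + 5
182 = 36*5 + 2
5 = 2*2 + 1
2 = 2*1 + 0
gcd = 1, so a unique solution mod 4737 exists.
Back-substitute for the Bézout coefficients:
1 = 5 − 2·2
1 = −2·182 + 73·5
1 = 73·4737 − 1900·182
So 182·(-1900) ≡ 1 (mod 4737), giving 182⁻¹ ≡ 2837.
x ≡ 182⁻¹·1637 ≡ 2837·1637 ≡ 1909 (mod 4737).

1909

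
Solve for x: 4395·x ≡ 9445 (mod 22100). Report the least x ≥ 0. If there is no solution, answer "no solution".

First find gcd(4395, 22100):
22100 = 5×4395 + 125
4395 = 35×125 + 20
125 = 6×20 + 5
20 = 4×5 + 0
gcd = 5 and 5 | 9445, so solutions exist. Divide through by 5: 879x ≡ 1889 (mod 4420).
Now find 879⁻¹ mod 4420:
4420 = 5·879 + 25
879 = 35·25 + 4
25 = 6·4 + 1
4 = 4·1 + 0
Back-substitute:
1 = 25 − 6·4
1 = −6·879 + 211·25
1 = 211·4420 − 1061·879
So 879·(-1061) ≡ 1 (mod 4420), i.e. 879⁻¹ ≡ 3359.
Then x ≡ 3359·1889 ≡ 2451 (mod 4420); the smallest non-negative solution is x = 2451.

2451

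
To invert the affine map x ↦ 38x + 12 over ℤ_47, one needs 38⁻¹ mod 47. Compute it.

26

gcd(47, 38) by repeated division:
47 = 1×38 + 9
38 = 4×9 + 2
9 = 4×2 + 1
2 = 2×1 + 0
gcd = 1, so the inverse exists. Back-substitute:
1 = 9 − 4·2
1 = −4·38 + 17·9
1 = 17·47 − 21·38
So 38·(-21) ≡ 1 (mod 47), and -21 ≡ 26 (mod 47).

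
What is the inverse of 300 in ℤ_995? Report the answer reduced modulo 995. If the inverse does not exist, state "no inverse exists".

no inverse exists

Euclidean algorithm on 995, 300:
995 = 3*300 + 95
300 = 3*95 + 15
95 = 6*15 + 5
15 = 3*5 + 0
The gcd is 5, not 1, hence no inverse exists.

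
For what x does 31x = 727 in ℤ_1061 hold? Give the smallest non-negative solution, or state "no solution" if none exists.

First find gcd(31, 1061):
1061 = 34×31 + 7
31 = 4×7 + 3
7 = 2×3 + 1
3 = 3×1 + 0
gcd = 1, so a unique solution mod 1061 exists.
Back-substitute for the Bézout coefficients:
1 = 7 − 2·3
1 = −2·31 + 9·7
1 = 9·1061 − 308·31
So 31·(-308) ≡ 1 (mod 1061), giving 31⁻¹ ≡ 753.
x ≡ 31⁻¹·727 ≡ 753·727 ≡ 1016 (mod 1061).

1016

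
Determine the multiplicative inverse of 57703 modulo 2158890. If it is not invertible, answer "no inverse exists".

gcd(2158890, 57703) by repeated division:
2158890 = 37*57703 + 23879
57703 = 2*23879 + 9945
23879 = 2*9945 + 3989
9945 = 2*3989 + 1967
3989 = 2*1967 + 55
1967 = 35*55 + 42
55 = 1*42 + 13
42 = 3*13 + 3
13 = 4*3 + 1
3 = 3*1 + 0
The gcd is 1. Working backward:
1 = 13 − 4·3
1 = −4·42 + 13·13
1 = 13·55 − 17·42
1 = −17·1967 + 608·55
1 = 608·3989 − 1233·1967
1 = −1233·9945 + 3074·3989
1 = 3074·23879 − 7381·9945
1 = −7381·57703 + 17836·23879
1 = 17836·2158890 − 667313·57703
Thus 57703·(-667313) ≡ 1 (mod 2158890); reducing, -667313 mod 2158890 = 1491577.

1491577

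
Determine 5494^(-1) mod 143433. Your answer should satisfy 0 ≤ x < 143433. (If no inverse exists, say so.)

100330

Apply the Euclidean algorithm to 143433 and 5494:
143433 = 26·5494 + 589
5494 = 9·589 + 193
589 = 3·193 + 10
193 = 19·10 + 3
10 = 3·3 + 1
3 = 3·1 + 0
Since gcd(5494, 143433) = 1, back-substitute to write 1 as a combination:
1 = 10 − 3·3
1 = −3·193 + 58·10
1 = 58·589 − 177·193
1 = −177·5494 + 1651·589
1 = 1651·143433 − 43103·5494
Hence 5494⁻¹ ≡ -43103 ≡ 100330 (mod 143433).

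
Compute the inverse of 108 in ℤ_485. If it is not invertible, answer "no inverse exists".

247

gcd(485, 108) by repeated division:
485 = 4*108 + 53
108 = 2*53 + 2
53 = 26*2 + 1
2 = 2*1 + 0
gcd = 1, so the inverse exists. Back-substitute:
1 = 53 − 26·2
1 = −26·108 + 53·53
1 = 53·485 − 238·108
Thus 108·(-238) ≡ 1 (mod 485); reducing, -238 mod 485 = 247.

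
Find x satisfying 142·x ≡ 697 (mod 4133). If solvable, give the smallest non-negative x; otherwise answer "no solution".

3061

First find gcd(142, 4133):
4133 = 29·142 + 15
142 = 9·15 + 7
15 = 2·7 + 1
7 = 7·1 + 0
gcd = 1, so a unique solution mod 4133 exists.
Back-substitute for the Bézout coefficients:
1 = 15 − 2·7
1 = −2·142 + 19·15
1 = 19·4133 − 553·142
So 142·(-553) ≡ 1 (mod 4133), giving 142⁻¹ ≡ 3580.
x ≡ 142⁻¹·697 ≡ 3580·697 ≡ 3061 (mod 4133).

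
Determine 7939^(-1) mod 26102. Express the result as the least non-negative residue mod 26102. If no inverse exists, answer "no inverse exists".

Run Euclid on (26102, 7939):
26102 = 3·7939 + 2285
7939 = 3·2285 + 1084
2285 = 2·1084 + 117
1084 = 9·117 + 31
117 = 3·31 + 24
31 = 1·24 + 7
24 = 3·7 + 3
7 = 2·3 + 1
3 = 3·1 + 0
gcd = 1, so the inverse exists. Back-substitute:
1 = 7 − 2·3
1 = −2·24 + 7·7
1 = 7·31 − 9·24
1 = −9·117 + 34·31
1 = 34·1084 − 315·117
1 = −315·2285 + 664·1084
1 = 664·7939 − 2307·2285
1 = −2307·26102 + 7585·7939
So 7939·7585 ≡ 1 (mod 26102).

7585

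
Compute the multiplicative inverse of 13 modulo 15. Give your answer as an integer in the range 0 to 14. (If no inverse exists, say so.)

7

Extended Euclidean algorithm:
15 = 1·13 + 2
13 = 6·2 + 1
2 = 2·1 + 0
Since gcd(13, 15) = 1, back-substitute to write 1 as a combination:
1 = 13 − 6·2
1 = −6·15 + 7·13
So 13·7 ≡ 1 (mod 15).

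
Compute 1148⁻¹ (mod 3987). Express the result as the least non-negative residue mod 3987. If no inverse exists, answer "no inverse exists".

Extended Euclidean algorithm:
3987 = 3×1148 + 543
1148 = 2×543 + 62
543 = 8×62 + 47
62 = 1×47 + 15
47 = 3×15 + 2
15 = 7×2 + 1
2 = 2×1 + 0
gcd = 1, so the inverse exists. Back-substitute:
1 = 15 − 7·2
1 = −7·47 + 22·15
1 = 22·62 − 29·47
1 = −29·543 + 254·62
1 = 254·1148 − 537·543
1 = −537·3987 + 1865·1148
So 1148·1865 ≡ 1 (mod 3987).

1865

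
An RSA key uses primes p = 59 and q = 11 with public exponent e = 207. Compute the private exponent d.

φ(n) = (p−1)(q−1) = 58·10 = 580.
Need d with 207·d ≡ 1 (mod 580). Apply the extended Euclidean algorithm:
580 = 2×207 + 166
207 = 1×166 + 41
166 = 4×41 + 2
41 = 20×2 + 1
2 = 2×1 + 0
Back-substitute:
1 = 41 − 20·2
1 = −20·166 + 81·41
1 = 81·207 − 101·166
1 = −101·580 + 283·207
So 207·283 ≡ 1 (mod 580), hence d = 283.

283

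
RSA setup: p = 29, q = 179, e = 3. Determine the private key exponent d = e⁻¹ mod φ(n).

3323

φ(n) = (p−1)(q−1) = 28·178 = 4984.
Need d with 3·d ≡ 1 (mod 4984). Apply the extended Euclidean algorithm:
4984 = 1661·3 + 1
3 = 3·1 + 0
Back-substitute:
1 = 4984 − 1661·3
So 3·(-1661) ≡ 1 (mod 4984), hence d ≡ -1661 ≡ 3323 (mod 4984).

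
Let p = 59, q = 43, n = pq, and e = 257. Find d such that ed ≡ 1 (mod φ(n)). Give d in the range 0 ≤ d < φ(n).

1109

φ(n) = (p−1)(q−1) = 58·42 = 2436.
Need d with 257·d ≡ 1 (mod 2436). Apply the extended Euclidean algorithm:
2436 = 9·257 + 123
257 = 2·123 + 11
123 = 11·11 + 2
11 = 5·2 + 1
2 = 2·1 + 0
Back-substitute:
1 = 11 − 5·2
1 = −5·123 + 56·11
1 = 56·257 − 117·123
1 = −117·2436 + 1109·257
So 257·1109 ≡ 1 (mod 2436), hence d = 1109.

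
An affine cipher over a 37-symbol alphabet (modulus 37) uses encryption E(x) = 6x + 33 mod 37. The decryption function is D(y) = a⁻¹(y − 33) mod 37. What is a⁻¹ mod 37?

31

Run Euclid on (37, 6):
37 = 6×6 + 1
6 = 6×1 + 0
The gcd is 1. Working backward:
1 = 37 − 6·6
So 6·(-6) ≡ 1 (mod 37), and -6 ≡ 31 (mod 37).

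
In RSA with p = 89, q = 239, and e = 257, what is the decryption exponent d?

φ(n) = (p−1)(q−1) = 88·238 = 20944.
Need d with 257·d ≡ 1 (mod 20944). Apply the extended Euclidean algorithm:
20944 = 81×257 + 127
257 = 2×127 + 3
127 = 42×3 + 1
3 = 3×1 + 0
Back-substitute:
1 = 127 − 42·3
1 = −42·257 + 85·127
1 = 85·20944 − 6927·257
So 257·(-6927) ≡ 1 (mod 20944), hence d ≡ -6927 ≡ 14017 (mod 20944).

14017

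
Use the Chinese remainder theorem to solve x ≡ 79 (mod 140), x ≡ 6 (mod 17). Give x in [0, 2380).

Write x = 79 + 140·k. Then 140·k ≡ 6 − 79 ≡ 12 (mod 17).
Need 140⁻¹ mod 17. Extended Euclid on (17, 4):
17 = 4*4 + 1
4 = 4*1 + 0
Back-substitute:
1 = 17 − 4·4
140⁻¹ ≡ 13 (mod 17), so k ≡ 13·12 ≡ 3 (mod 17).
x = 79 + 140·3 = 499.

499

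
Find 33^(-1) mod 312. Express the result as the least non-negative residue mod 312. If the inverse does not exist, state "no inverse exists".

no inverse exists

Euclidean algorithm on 312, 33:
312 = 9*33 + 15
33 = 2*15 + 3
15 = 5*3 + 0
The gcd is 3, not 1, hence no inverse exists.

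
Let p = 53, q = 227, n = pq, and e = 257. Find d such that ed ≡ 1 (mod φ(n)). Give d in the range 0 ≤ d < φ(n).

φ(n) = (p−1)(q−1) = 52·226 = 11752.
Need d with 257·d ≡ 1 (mod 11752). Apply the extended Euclidean algorithm:
11752 = 45*257 + 187
257 = 1*187 + 70
187 = 2*70 + 47
70 = 1*47 + 23
47 = 2*23 + 1
23 = 23*1 + 0
Back-substitute:
1 = 47 − 2·23
1 = −2·70 + 3·47
1 = 3·187 − 8·70
1 = −8·257 + 11·187
1 = 11·11752 − 503·257
So 257·(-503) ≡ 1 (mod 11752), hence d ≡ -503 ≡ 11249 (mod 11752).

11249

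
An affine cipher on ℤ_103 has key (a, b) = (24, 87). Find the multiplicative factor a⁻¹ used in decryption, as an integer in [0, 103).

Extended Euclidean algorithm:
103 = 4·24 + 7
24 = 3·7 + 3
7 = 2·3 + 1
3 = 3·1 + 0
Since gcd(24, 103) = 1, back-substitute to write 1 as a combination:
1 = 7 − 2·3
1 = −2·24 + 7·7
1 = 7·103 − 30·24
Thus 24·(-30) ≡ 1 (mod 103); reducing, -30 mod 103 = 73.

73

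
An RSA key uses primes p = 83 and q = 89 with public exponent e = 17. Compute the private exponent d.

849

φ(n) = (p−1)(q−1) = 82·88 = 7216.
Need d with 17·d ≡ 1 (mod 7216). Apply the extended Euclidean algorithm:
7216 = 424·17 + 8
17 = 2·8 + 1
8 = 8·1 + 0
Back-substitute:
1 = 17 − 2·8
1 = −2·7216 + 849·17
So 17·849 ≡ 1 (mod 7216), hence d = 849.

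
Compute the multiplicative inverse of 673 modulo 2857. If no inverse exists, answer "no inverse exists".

2199

Extended Euclidean algorithm:
2857 = 4*673 + 165
673 = 4*165 + 13
165 = 12*13 + 9
13 = 1*9 + 4
9 = 2*4 + 1
4 = 4*1 + 0
The gcd is 1. Working backward:
1 = 9 − 2·4
1 = −2·13 + 3·9
1 = 3·165 − 38·13
1 = −38·673 + 155·165
1 = 155·2857 − 658·673
Thus 673·(-658) ≡ 1 (mod 2857); reducing, -658 mod 2857 = 2199.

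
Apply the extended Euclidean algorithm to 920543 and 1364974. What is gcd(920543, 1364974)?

13

Apply Euclid's algorithm to 1364974 and 920543:
1364974 = 1*920543 + 444431
920543 = 2*444431 + 31681
444431 = 14*31681 + 897
31681 = 35*897 + 286
897 = 3*286 + 39
286 = 7*39 + 13
39 = 3*13 + 0
gcd(920543, 1364974) = 13.
Working backward:
13 = 286 − 7·39
13 = −7·897 + 22·286
13 = 22·31681 − 777·897
13 = −777·444431 + 10900·31681
13 = 10900·920543 − 22577·444431
13 = −22577·1364974 + 33477·920543
So 13 = (-22577)·1364974 + (33477)·920543.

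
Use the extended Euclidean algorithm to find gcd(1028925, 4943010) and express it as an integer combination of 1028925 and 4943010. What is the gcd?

15

Apply Euclid's algorithm to 4943010 and 1028925:
4943010 = 4·1028925 + 827310
1028925 = 1·827310 + 201615
827310 = 4·201615 + 20850
201615 = 9·20850 + 13965
20850 = 1·13965 + 6885
13965 = 2·6885 + 195
6885 = 35·195 + 60
195 = 3·60 + 15
60 = 4·15 + 0
gcd(1028925, 4943010) = 15.
Express as a combination:
15 = 195 − 3·60
15 = −3·6885 + 106·195
15 = 106·13965 − 215·6885
15 = −215·20850 + 321·13965
15 = 321·201615 − 3104·20850
15 = −3104·827310 + 12737·201615
15 = 12737·1028925 − 15841·827310
15 = −15841·4943010 + 76101·1028925
So 15 = (-15841)·4943010 + (76101)·1028925.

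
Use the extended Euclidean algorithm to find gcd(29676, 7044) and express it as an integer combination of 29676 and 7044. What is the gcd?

Repeated division:
29676 = 4*7044 + 1500
7044 = 4*1500 + 1044
1500 = 1*1044 + 456
1044 = 2*456 + 132
456 = 3*132 + 60
132 = 2*60 + 12
60 = 5*12 + 0
gcd(29676, 7044) = 12.
Express as a combination:
12 = 132 − 2·60
12 = −2·456 + 7·132
12 = 7·1044 − 16·456
12 = −16·1500 + 23·1044
12 = 23·7044 − 108·1500
12 = −108·29676 + 455·7044
So 12 = (-108)·29676 + (455)·7044.

12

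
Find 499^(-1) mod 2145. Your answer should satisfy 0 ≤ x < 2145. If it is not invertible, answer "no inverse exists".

619

Extended Euclidean algorithm:
2145 = 4×499 + 149
499 = 3×149 + 52
149 = 2×52 + 45
52 = 1×45 + 7
45 = 6×7 + 3
7 = 2×3 + 1
3 = 3×1 + 0
The gcd is 1. Working backward:
1 = 7 − 2·3
1 = −2·45 + 13·7
1 = 13·52 − 15·45
1 = −15·149 + 43·52
1 = 43·499 − 144·149
1 = −144·2145 + 619·499
So 499·619 ≡ 1 (mod 2145).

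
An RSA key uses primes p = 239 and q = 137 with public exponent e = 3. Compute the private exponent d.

21579

φ(n) = (p−1)(q−1) = 238·136 = 32368.
Need d with 3·d ≡ 1 (mod 32368). Apply the extended Euclidean algorithm:
32368 = 10789·3 + 1
3 = 3·1 + 0
Back-substitute:
1 = 32368 − 10789·3
So 3·(-10789) ≡ 1 (mod 32368), hence d ≡ -10789 ≡ 21579 (mod 32368).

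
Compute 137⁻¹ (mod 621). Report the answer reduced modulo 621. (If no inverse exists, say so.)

Run Euclid on (621, 137):
621 = 4×137 + 73
137 = 1×73 + 64
73 = 1×64 + 9
64 = 7×9 + 1
9 = 9×1 + 0
The gcd is 1. Working backward:
1 = 64 − 7·9
1 = −7·73 + 8·64
1 = 8·137 − 15·73
1 = −15·621 + 68·137
So 137·68 ≡ 1 (mod 621).

68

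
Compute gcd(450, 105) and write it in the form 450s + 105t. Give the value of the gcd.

Euclidean algorithm:
450 = 4·105 + 30
105 = 3·30 + 15
30 = 2·15 + 0
gcd(450, 105) = 15.
Back-substituting:
15 = 105 − 3·30
15 = −3·450 + 13·105
So 15 = (-3)·450 + (13)·105.

15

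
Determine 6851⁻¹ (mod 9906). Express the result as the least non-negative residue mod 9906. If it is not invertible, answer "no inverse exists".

Compute gcd(6851, 9906):
9906 = 1·6851 + 3055
6851 = 2·3055 + 741
3055 = 4·741 + 91
741 = 8·91 + 13
91 = 7·13 + 0
gcd(6851, 9906) = 13 ≠ 1, so 6851 has no multiplicative inverse modulo 9906.

no inverse exists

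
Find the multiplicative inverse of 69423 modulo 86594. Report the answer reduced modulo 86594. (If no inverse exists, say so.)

42301

Run Euclid on (86594, 69423):
86594 = 1×69423 + 17171
69423 = 4×17171 + 739
17171 = 23×739 + 174
739 = 4×174 + 43
174 = 4×43 + 2
43 = 21×2 + 1
2 = 2×1 + 0
Since gcd(69423, 86594) = 1, back-substitute to write 1 as a combination:
1 = 43 − 21·2
1 = −21·174 + 85·43
1 = 85·739 − 361·174
1 = −361·17171 + 8388·739
1 = 8388·69423 − 33913·17171
1 = −33913·86594 + 42301·69423
So 69423·42301 ≡ 1 (mod 86594).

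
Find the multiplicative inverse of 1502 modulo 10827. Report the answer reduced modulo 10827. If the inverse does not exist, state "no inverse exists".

Run Euclid on (10827, 1502):
10827 = 7*1502 + 313
1502 = 4*313 + 250
313 = 1*250 + 63
250 = 3*63 + 61
63 = 1*61 + 2
61 = 30*2 + 1
2 = 2*1 + 0
Since gcd(1502, 10827) = 1, back-substitute to write 1 as a combination:
1 = 61 − 30·2
1 = −30·63 + 31·61
1 = 31·250 − 123·63
1 = −123·313 + 154·250
1 = 154·1502 − 739·313
1 = −739·10827 + 5327·1502
So 1502·5327 ≡ 1 (mod 10827).

5327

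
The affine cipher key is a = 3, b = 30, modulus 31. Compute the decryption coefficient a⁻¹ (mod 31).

21

Apply the Euclidean algorithm to 31 and 3:
31 = 10*3 + 1
3 = 3*1 + 0
The gcd is 1. Working backward:
1 = 31 − 10·3
Thus 3·(-10) ≡ 1 (mod 31); reducing, -10 mod 31 = 21.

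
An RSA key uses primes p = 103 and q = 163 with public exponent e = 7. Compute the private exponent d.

11803

φ(n) = (p−1)(q−1) = 102·162 = 16524.
Need d with 7·d ≡ 1 (mod 16524). Apply the extended Euclidean algorithm:
16524 = 2360·7 + 4
7 = 1·4 + 3
4 = 1·3 + 1
3 = 3·1 + 0
Back-substitute:
1 = 4 − 3
1 = −7 + 2·4
1 = 2·16524 − 4721·7
So 7·(-4721) ≡ 1 (mod 16524), hence d ≡ -4721 ≡ 11803 (mod 16524).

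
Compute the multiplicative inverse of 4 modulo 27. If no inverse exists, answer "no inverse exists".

7

gcd(27, 4) by repeated division:
27 = 6*4 + 3
4 = 1*3 + 1
3 = 3*1 + 0
The gcd is 1. Working backward:
1 = 4 − 3
1 = −27 + 7·4
So 4·7 ≡ 1 (mod 27).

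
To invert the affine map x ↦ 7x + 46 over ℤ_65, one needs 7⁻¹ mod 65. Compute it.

28

Run Euclid on (65, 7):
65 = 9*7 + 2
7 = 3*2 + 1
2 = 2*1 + 0
gcd = 1, so the inverse exists. Back-substitute:
1 = 7 − 3·2
1 = −3·65 + 28·7
So 7·28 ≡ 1 (mod 65).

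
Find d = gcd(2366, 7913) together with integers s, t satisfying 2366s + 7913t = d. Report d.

Euclidean algorithm:
7913 = 3·2366 + 815
2366 = 2·815 + 736
815 = 1·736 + 79
736 = 9·79 + 25
79 = 3·25 + 4
25 = 6·4 + 1
4 = 4·1 + 0
gcd(2366, 7913) = 1.
Working backward:
1 = 25 − 6·4
1 = −6·79 + 19·25
1 = 19·736 − 177·79
1 = −177·815 + 196·736
1 = 196·2366 − 569·815
1 = −569·7913 + 1903·2366
So 1 = (-569)·7913 + (1903)·2366.

1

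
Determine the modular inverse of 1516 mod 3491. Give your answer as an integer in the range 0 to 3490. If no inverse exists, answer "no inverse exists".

gcd(3491, 1516) by repeated division:
3491 = 2·1516 + 459
1516 = 3·459 + 139
459 = 3·139 + 42
139 = 3·42 + 13
42 = 3·13 + 3
13 = 4·3 + 1
3 = 3·1 + 0
The gcd is 1. Working backward:
1 = 13 − 4·3
1 = −4·42 + 13·13
1 = 13·139 − 43·42
1 = −43·459 + 142·139
1 = 142·1516 − 469·459
1 = −469·3491 + 1080·1516
So 1516·1080 ≡ 1 (mod 3491).

1080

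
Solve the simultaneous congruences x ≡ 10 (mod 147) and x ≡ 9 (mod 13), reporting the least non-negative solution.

Write x = 10 + 147·k. Then 147·k ≡ 9 − 10 ≡ 12 (mod 13).
Need 147⁻¹ mod 13. Extended Euclid on (13, 4):
13 = 3·4 + 1
4 = 4·1 + 0
Back-substitute:
1 = 13 − 3·4
147⁻¹ ≡ 10 (mod 13), so k ≡ 10·12 ≡ 3 (mod 13).
x = 10 + 147·3 = 451.

451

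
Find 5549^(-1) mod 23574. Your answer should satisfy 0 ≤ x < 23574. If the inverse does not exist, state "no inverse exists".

2549

Apply the Euclidean algorithm to 23574 and 5549:
23574 = 4*5549 + 1378
5549 = 4*1378 + 37
1378 = 37*37 + 9
37 = 4*9 + 1
9 = 9*1 + 0
Since gcd(5549, 23574) = 1, back-substitute to write 1 as a combination:
1 = 37 − 4·9
1 = −4·1378 + 149·37
1 = 149·5549 − 600·1378
1 = −600·23574 + 2549·5549
So 5549·2549 ≡ 1 (mod 23574).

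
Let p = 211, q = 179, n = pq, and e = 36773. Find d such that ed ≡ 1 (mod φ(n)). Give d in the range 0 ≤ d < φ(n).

φ(n) = (p−1)(q−1) = 210·178 = 37380.
Need d with 36773·d ≡ 1 (mod 37380). Apply the extended Euclidean algorithm:
37380 = 1×36773 + 607
36773 = 60×607 + 353
607 = 1×353 + 254
353 = 1×254 + 99
254 = 2×99 + 56
99 = 1×56 + 43
56 = 1×43 + 13
43 = 3×13 + 4
13 = 3×4 + 1
4 = 4×1 + 0
Back-substitute:
1 = 13 − 3·4
1 = −3·43 + 10·13
1 = 10·56 − 13·43
1 = −13·99 + 23·56
1 = 23·254 − 59·99
1 = −59·353 + 82·254
1 = 82·607 − 141·353
1 = −141·36773 + 8542·607
1 = 8542·37380 − 8683·36773
So 36773·(-8683) ≡ 1 (mod 37380), hence d ≡ -8683 ≡ 28697 (mod 37380).

28697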